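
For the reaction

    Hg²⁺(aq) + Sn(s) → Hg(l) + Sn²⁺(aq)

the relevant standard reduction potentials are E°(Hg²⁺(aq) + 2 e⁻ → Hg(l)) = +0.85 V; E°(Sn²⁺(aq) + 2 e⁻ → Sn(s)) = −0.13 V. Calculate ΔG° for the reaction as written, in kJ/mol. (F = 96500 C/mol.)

−189 kJ/mol

In the reaction as written Hg²⁺(aq) is reduced, so the Hg²⁺/Hg couple is the cathode and Sn²⁺/Sn is the anode.
E°cell = +0.85 − (−0.13) = +0.98 V; balancing electrons gives n = 2.
ΔG° = −nFE°cell = −(2)(96500)(+0.98) J/mol = −189 kJ/mol.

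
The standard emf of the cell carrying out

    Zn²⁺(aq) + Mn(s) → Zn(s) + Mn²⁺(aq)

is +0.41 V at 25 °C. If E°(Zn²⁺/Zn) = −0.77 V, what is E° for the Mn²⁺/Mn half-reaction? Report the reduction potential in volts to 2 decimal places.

In the reaction as written the Zn²⁺/Zn couple is reduced (cathode) and Mn²⁺/Mn is oxidized (anode), so E°cell = E°(Zn²⁺/Zn) − E°(Mn²⁺/Mn).
E°(Mn²⁺/Mn) = E°(cathode) − E°cell = −0.77 − (+0.41) = −1.18 V.

−1.18 V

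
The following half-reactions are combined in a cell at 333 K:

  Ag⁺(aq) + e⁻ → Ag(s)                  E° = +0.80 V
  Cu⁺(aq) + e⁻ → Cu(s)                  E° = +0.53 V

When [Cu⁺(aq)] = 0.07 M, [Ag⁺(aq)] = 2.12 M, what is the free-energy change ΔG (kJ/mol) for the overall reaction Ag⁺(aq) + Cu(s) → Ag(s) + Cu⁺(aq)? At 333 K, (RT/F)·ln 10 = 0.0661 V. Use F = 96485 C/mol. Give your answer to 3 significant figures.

With Ag⁺/Ag reduced at the cathode, E°cell = +0.80 − (+0.53) = +0.27 V and n = 1.
Here Q = [Cu⁺(aq)] / [Ag⁺(aq)] = 0.033 (log Q = −1.481), giving E = +0.27 − (0.0661/1)·(−1.481) = +0.3679 V.
ΔG = −nFE = −(1)(96485)(+0.3679) J/mol = −35.5 kJ/mol.

−35.5 kJ/mol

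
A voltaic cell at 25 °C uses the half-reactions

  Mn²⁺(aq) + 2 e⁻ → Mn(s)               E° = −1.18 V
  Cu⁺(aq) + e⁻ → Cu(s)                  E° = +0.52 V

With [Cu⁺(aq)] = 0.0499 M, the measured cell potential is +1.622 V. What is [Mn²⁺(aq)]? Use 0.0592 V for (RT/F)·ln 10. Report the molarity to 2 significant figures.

With Cu⁺/Cu at the cathode and Mn²⁺/Mn at the anode, E°cell = +0.52 − (−1.18) = +1.70 V (n = 2).
Since E = E° − (0.0592/n)·log Q, log Q = n(E° − E)/0.0592 = 2.635.
For 2 Cu⁺(aq) + Mn(s) → 2 Cu(s) + Mn²⁺(aq), the reaction quotient is Q = [Mn²⁺(aq)] / [Cu⁺(aq)]^2.
Solving for the unknown gives log [Mn²⁺(aq)] = 0.031, so [Mn²⁺(aq)] ≈ 1.1 M.

1.1 M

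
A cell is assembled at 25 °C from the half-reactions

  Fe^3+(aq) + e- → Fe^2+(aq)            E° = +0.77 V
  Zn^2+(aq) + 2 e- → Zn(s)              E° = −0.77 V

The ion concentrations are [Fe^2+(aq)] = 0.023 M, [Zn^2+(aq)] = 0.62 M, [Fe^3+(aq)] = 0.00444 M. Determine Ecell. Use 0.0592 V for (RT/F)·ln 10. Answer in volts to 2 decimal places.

Since E°(Fe³⁺/Fe²⁺) > E°(Zn²⁺/Zn), Fe³⁺/Fe²⁺ serves as the cathode.
E°cell = E°cat − E°an = +0.77 − (−0.77) = +1.54 V; n = 2.
For the overall reaction 2 Fe^3+(aq) + Zn(s) → 2 Fe^2+(aq) + Zn^2+(aq), Q = ([Fe^2+(aq)]^2·[Zn^2+(aq)]) / [Fe^3+(aq)]^2 = 16.6, giving log Q = 1.221.
Applying E = E° − (RT ln10/nF)·log Q gives +1.54 − (0.0592/2)(1.221) = +1.50 V.

+1.50 V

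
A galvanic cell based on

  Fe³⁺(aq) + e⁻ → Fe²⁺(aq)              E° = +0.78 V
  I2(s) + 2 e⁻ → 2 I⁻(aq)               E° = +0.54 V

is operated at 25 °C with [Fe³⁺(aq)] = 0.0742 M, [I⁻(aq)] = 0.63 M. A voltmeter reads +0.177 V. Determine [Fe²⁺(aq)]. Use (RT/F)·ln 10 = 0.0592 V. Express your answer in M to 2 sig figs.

0.54 M

The Fe³⁺/Fe²⁺ couple has the larger reduction potential, so it is the cathode: E°cell = +0.78 − (+0.54) = +0.24 V and n = 2.
From the Nernst equation, log Q = n(E° − E)/0.0592 = 2·(+0.24 − (+0.177))/0.0592 = 2.128.
The balanced reaction is 2 Fe³⁺(aq) + 2 I⁻(aq) → 2 Fe²⁺(aq) + I2(s), so Q = [Fe²⁺(aq)]^2 / ([Fe³⁺(aq)]^2·[I⁻(aq)]^2).
Substituting the known concentrations and solving, log [Fe²⁺(aq)] = −0.266 and [Fe²⁺(aq)] = 0.54 M.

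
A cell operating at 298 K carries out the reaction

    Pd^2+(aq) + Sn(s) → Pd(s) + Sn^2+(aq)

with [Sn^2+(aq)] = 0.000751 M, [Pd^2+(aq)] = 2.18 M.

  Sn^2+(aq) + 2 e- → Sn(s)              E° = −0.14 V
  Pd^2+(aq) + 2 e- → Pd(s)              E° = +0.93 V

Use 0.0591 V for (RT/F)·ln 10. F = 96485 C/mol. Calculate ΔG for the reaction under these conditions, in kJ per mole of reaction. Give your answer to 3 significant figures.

−226 kJ/mol

With Pd²⁺/Pd reduced at the cathode, E°cell = +0.93 − (−0.14) = +1.07 V and n = 2.
The reaction quotient is [Sn^2+(aq)] / [Pd^2+(aq)] = 0.000344; by Nernst, E = +1.07 − (0.0591/2)(−3.463) = +1.1723 V.
Then ΔG = −nFE = −2 × 96485 × +1.1723 J/mol = −226 kJ/mol.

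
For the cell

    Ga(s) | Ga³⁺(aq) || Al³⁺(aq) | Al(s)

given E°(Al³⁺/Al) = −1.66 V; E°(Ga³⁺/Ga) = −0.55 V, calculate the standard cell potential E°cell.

−1.11 V

By convention the left-hand electrode in cell notation is the anode (oxidation) and the right-hand electrode is the cathode (reduction).
E°cell = E°(right) − E°(left) = −1.66 − (−0.55) = −1.11 V.
The negative sign shows that, as written, the cell would require an external voltage to drive the reaction.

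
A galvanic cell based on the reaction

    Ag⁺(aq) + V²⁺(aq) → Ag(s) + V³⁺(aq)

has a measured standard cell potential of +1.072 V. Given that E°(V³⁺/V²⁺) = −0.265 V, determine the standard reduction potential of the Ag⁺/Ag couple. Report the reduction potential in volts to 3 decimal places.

In the reaction as written the Ag⁺/Ag couple is reduced (cathode) and V³⁺/V²⁺ is oxidized (anode), so E°cell = E°(Ag⁺/Ag) − E°(V³⁺/V²⁺).
E°(Ag⁺/Ag) = E°cell + E°(anode) = +1.072 + (−0.265) = +0.807 V.

+0.807 V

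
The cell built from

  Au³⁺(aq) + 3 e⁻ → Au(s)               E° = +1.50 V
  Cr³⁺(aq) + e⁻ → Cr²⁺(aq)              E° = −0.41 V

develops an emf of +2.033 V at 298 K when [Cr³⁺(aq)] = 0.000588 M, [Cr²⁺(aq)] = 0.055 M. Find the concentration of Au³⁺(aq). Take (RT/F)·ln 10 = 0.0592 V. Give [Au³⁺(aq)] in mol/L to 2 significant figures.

2.1 M

With Au³⁺/Au at the cathode and Cr³⁺/Cr²⁺ at the anode, E°cell = +1.50 − (−0.41) = +1.91 V (n = 3).
Rearranging E = E° − (0.0592/n)·log Q gives log Q = 3(+1.91 − (+2.033))/0.0592 = −6.233.
The balanced reaction is Au³⁺(aq) + 3 Cr²⁺(aq) → Au(s) + 3 Cr³⁺(aq), so Q = [Cr³⁺(aq)]^3 / ([Au³⁺(aq)]·[Cr²⁺(aq)]^3).
Isolating [Au³⁺(aq)] in Q = 10^{−6.233} yields log [Au³⁺(aq)] = 0.320, i.e. 2.1 M.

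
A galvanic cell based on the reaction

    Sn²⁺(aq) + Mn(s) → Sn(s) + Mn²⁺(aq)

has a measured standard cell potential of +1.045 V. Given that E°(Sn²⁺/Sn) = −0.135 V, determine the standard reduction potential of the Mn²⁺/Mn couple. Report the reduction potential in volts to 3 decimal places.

−1.180 V

In the reaction as written the Sn²⁺/Sn couple is reduced (cathode) and Mn²⁺/Mn is oxidized (anode), so E°cell = E°(Sn²⁺/Sn) − E°(Mn²⁺/Mn).
E°(Mn²⁺/Mn) = E°(cathode) − E°cell = −0.135 − (+1.045) = −1.180 V.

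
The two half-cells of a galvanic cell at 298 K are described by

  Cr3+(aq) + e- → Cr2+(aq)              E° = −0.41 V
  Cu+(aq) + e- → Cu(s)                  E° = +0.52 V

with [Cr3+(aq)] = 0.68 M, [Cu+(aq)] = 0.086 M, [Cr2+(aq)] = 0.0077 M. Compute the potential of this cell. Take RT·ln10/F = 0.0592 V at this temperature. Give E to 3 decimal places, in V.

The Cu⁺/Cu couple has the more positive E°, so it is the cathode; Cr³⁺/Cr²⁺ is the anode.
E°cell = +0.52 − (−0.41) = +0.93 V, with n = 1 electron transferred.
The balanced reaction is Cu+(aq) + Cr2+(aq) → Cu(s) + Cr3+(aq), so Q = [Cr3+(aq)] / ([Cu+(aq)]·[Cr2+(aq)]) = 1.03×10^3 and log Q = 3.012.
By the Nernst equation, E = +0.93 − (0.0592/1)·(3.012) = +0.752 V.

+0.752 V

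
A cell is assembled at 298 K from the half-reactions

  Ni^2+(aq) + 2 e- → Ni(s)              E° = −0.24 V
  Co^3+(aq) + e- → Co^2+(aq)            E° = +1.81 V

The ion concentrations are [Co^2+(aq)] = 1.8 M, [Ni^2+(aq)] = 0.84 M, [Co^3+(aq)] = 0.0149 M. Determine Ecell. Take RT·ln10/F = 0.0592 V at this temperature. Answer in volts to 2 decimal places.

The Co³⁺/Co²⁺ couple has the more positive E°, so it is the cathode; Ni²⁺/Ni is the anode.
E°cell = +1.81 − (−0.24) = +2.05 V, with n = 2 electrons transferred.
The balanced reaction is 2 Co^3+(aq) + Ni(s) → 2 Co^2+(aq) + Ni^2+(aq), so Q = ([Co^2+(aq)]^2·[Ni^2+(aq)]) / [Co^3+(aq)]^2 = 1.23×10^4 and log Q = 4.088.
E = E° − (0.0592/n)·log Q = +2.05 − (0.0592/2)(4.088) = +1.93 V.

+1.93 V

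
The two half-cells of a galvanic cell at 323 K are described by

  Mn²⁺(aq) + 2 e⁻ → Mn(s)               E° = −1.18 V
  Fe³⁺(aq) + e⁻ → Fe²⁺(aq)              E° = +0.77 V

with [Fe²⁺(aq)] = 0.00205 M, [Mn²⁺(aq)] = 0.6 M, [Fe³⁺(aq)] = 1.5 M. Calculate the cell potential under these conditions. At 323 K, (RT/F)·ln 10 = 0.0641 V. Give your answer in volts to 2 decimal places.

+2.14 V

Since E°(Fe³⁺/Fe²⁺) > E°(Mn²⁺/Mn), Fe³⁺/Fe²⁺ serves as the cathode.
The standard potential is +0.77 − (−1.18) = +1.95 V and the balanced reaction transfers n = 2 electrons.
For the overall reaction 2 Fe³⁺(aq) + Mn(s) → 2 Fe²⁺(aq) + Mn²⁺(aq), Q = ([Fe²⁺(aq)]^2·[Mn²⁺(aq)]) / [Fe³⁺(aq)]^2 = 1.12×10^−6, giving log Q = −5.951.
By the Nernst equation, E = +1.95 − (0.0641/2)·(−5.951) = +2.14 V.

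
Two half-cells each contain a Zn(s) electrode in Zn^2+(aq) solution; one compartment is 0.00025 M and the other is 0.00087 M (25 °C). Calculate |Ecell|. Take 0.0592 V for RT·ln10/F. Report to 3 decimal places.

0.016 V

For a concentration cell E°cell = 0, since both electrodes use the same couple.
The compartment with the higher Zn^2+(aq) concentration (0.00087 M) acts as the cathode; ions are reduced there and produced at the dilute (0.00025 M) anode.
With n = 2, Ecell = −(0.0592/2)·log([dilute]/[conc]) = −(0.0592/2)·log(0.00025/0.00087) = +0.016 V.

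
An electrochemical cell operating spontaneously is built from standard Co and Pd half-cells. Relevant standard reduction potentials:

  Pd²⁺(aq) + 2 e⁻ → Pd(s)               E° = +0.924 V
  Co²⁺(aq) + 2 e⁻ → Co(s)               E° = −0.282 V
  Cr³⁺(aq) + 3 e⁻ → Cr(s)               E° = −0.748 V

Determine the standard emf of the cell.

+1.206 V

The Pd²⁺/Pd couple has the higher E°, so Pd ion is reduced (cathode) and Co is oxidized (anode).
E°cell = E°(cathode) − E°(anode) = +0.924 − (−0.282) = +1.206 V.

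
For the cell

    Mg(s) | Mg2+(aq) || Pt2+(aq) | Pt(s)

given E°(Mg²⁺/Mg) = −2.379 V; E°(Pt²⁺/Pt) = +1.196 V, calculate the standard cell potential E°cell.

By convention the left-hand electrode in cell notation is the anode (oxidation) and the right-hand electrode is the cathode (reduction).
E°cell = E°(right) − E°(left) = +1.196 − (−2.379) = +3.575 V.

+3.575 V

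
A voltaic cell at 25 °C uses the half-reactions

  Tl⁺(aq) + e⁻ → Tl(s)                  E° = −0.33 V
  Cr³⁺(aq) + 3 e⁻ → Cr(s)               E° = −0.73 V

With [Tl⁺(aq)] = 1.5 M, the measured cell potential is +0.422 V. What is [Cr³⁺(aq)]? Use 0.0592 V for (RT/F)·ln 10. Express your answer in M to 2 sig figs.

With Tl⁺/Tl at the cathode and Cr³⁺/Cr at the anode, E°cell = −0.33 − (−0.73) = +0.40 V (n = 3).
From the Nernst equation, log Q = n(E° − E)/0.0592 = 3·(+0.40 − (+0.422))/0.0592 = −1.115.
For 3 Tl⁺(aq) + Cr(s) → 3 Tl(s) + Cr³⁺(aq), the reaction quotient is Q = [Cr³⁺(aq)] / [Tl⁺(aq)]^3.
Substituting the known concentrations and solving, log [Cr³⁺(aq)] = −0.587 and [Cr³⁺(aq)] = 0.26 M.

0.26 M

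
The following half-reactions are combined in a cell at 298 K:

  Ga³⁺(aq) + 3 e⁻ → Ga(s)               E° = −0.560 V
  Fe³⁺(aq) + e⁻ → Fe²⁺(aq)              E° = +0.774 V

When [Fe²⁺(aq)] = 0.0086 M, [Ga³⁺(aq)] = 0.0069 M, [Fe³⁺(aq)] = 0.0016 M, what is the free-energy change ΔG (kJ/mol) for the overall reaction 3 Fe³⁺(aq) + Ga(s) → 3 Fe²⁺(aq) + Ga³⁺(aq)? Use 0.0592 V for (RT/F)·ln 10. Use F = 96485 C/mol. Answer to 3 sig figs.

−386 kJ/mol

E°cell = +0.774 − (−0.560) = +1.334 V; the balanced reaction transfers n = 3 electrons.
Q = ([Fe²⁺(aq)]^3·[Ga³⁺(aq)]) / [Fe³⁺(aq)]^3 = 1.07, so log Q = 0.030 and E = +1.334 − (0.0592/3)(0.030) = +1.3334 V.
Finally ΔG = −nFE = −(3)(96485 C/mol)(+1.3334 V) = −386 kJ/mol.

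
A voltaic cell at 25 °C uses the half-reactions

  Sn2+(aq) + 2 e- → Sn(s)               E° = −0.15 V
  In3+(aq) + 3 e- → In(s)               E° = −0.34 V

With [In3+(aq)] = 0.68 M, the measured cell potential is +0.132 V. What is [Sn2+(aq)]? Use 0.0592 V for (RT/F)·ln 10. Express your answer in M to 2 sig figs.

0.0085 M

Sn²⁺/Sn is the cathode (higher E°); E°cell = −0.15 − (−0.34) = +0.19 V with n = 6.
Since E = E° − (0.0592/n)·log Q, log Q = n(E° − E)/0.0592 = 5.878.
Balancing electrons gives 3 Sn2+(aq) + 2 In(s) → 3 Sn(s) + 2 In3+(aq); thus Q = [In3+(aq)]^2 / [Sn2+(aq)]^3.
Solving for the unknown gives log [Sn2+(aq)] = −2.071, so [Sn2+(aq)] ≈ 0.0085 M.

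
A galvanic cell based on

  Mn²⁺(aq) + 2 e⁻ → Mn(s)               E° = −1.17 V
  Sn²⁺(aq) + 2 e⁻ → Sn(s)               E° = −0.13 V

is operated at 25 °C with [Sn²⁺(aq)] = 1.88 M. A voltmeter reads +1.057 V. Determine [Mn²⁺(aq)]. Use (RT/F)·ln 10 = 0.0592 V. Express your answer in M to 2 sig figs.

With Sn²⁺/Sn at the cathode and Mn²⁺/Mn at the anode, E°cell = −0.13 − (−1.17) = +1.04 V (n = 2).
Rearranging E = E° − (0.0592/n)·log Q gives log Q = 2(+1.04 − (+1.057))/0.0592 = −0.574.
The balanced reaction is Sn²⁺(aq) + Mn(s) → Sn(s) + Mn²⁺(aq), so Q = [Mn²⁺(aq)] / [Sn²⁺(aq)].
Substituting the known concentrations and solving, log [Mn²⁺(aq)] = −0.300 and [Mn²⁺(aq)] = 0.50 M.

0.50 M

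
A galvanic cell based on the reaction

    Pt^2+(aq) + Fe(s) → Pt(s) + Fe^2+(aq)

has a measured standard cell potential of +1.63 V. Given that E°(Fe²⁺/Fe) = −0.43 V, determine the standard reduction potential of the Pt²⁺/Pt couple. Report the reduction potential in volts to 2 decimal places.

+1.20 V

In the reaction as written the Pt²⁺/Pt couple is reduced (cathode) and Fe²⁺/Fe is oxidized (anode), so E°cell = E°(Pt²⁺/Pt) − E°(Fe²⁺/Fe).
E°(Pt²⁺/Pt) = E°cell + E°(anode) = +1.63 + (−0.43) = +1.20 V.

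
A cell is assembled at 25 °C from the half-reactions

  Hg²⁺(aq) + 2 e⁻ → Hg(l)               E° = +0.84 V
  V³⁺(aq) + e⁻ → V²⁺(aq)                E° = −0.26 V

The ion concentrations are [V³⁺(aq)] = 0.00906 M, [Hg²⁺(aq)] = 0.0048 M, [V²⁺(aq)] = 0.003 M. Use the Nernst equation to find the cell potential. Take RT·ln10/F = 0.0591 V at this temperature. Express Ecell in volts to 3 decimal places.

+1.003 V

Hg²⁺/Hg is reduced (cathode, E° = +0.84 V) and V³⁺/V²⁺ is oxidized (anode).
E°cell = +0.84 − (−0.26) = +1.10 V, with n = 2 electrons transferred.
For the overall reaction Hg²⁺(aq) + 2 V²⁺(aq) → Hg(l) + 2 V³⁺(aq), Q = [V³⁺(aq)]^2 / ([Hg²⁺(aq)]·[V²⁺(aq)]^2) = 1.9×10^3, giving log Q = 3.279.
Applying E = E° − (RT ln10/nF)·log Q gives +1.10 − (0.0591/2)(3.279) = +1.003 V.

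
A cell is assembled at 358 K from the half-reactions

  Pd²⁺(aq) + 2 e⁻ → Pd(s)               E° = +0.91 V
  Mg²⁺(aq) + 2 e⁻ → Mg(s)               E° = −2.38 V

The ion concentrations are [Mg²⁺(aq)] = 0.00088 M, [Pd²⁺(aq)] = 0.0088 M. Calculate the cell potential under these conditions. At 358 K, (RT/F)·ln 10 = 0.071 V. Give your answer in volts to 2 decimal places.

The Pd²⁺/Pd couple has the more positive E°, so it is the cathode; Mg²⁺/Mg is the anode.
E°cell = E°cat − E°an = +0.91 − (−2.38) = +3.29 V; n = 2.
Balancing gives Pd²⁺(aq) + Mg(s) → Pd(s) + Mg²⁺(aq); hence Q = [Mg²⁺(aq)] / [Pd²⁺(aq)] = 0.1 (log Q = −1.000).
By the Nernst equation, E = +3.29 − (0.071/2)·(−1.000) = +3.33 V.

+3.33 V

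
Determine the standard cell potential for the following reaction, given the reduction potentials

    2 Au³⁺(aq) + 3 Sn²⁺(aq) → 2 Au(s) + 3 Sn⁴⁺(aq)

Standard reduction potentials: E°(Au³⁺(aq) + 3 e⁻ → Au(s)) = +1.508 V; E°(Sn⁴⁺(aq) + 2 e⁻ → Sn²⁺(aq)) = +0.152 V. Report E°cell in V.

+1.356 V

Au³⁺(aq) gains electrons, so the Au³⁺/Au couple is the cathode; the Sn⁴⁺/Sn²⁺ couple is the anode.
E°cell = E°(cathode) − E°(anode) = +1.508 − (+0.152) = +1.356 V.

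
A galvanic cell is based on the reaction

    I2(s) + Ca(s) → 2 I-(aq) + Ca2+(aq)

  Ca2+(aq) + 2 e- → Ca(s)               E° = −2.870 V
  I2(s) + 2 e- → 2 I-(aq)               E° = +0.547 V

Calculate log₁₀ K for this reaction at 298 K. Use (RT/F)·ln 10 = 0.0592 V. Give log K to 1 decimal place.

The I₂/I⁻ couple is reduced (cathode); E°cell = +0.547 − (−2.870) = +3.417 V with n = 2.
At equilibrium E = 0, so log K = nE°cell / 0.0592 = (2)(+3.417) / 0.0592 = 115.4.

log K = 115.4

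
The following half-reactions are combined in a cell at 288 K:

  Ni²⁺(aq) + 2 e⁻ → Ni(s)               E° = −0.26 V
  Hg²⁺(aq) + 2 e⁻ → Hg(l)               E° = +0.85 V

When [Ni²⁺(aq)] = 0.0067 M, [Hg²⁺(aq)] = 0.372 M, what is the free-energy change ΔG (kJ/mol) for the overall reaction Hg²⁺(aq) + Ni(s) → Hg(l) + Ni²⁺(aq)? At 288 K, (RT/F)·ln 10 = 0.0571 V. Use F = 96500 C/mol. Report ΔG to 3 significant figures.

The standard cell potential is +0.85 − (−0.26) = +1.11 V, with n = 2 electrons in the balanced equation.
Here Q = [Ni²⁺(aq)] / [Hg²⁺(aq)] = 0.018 (log Q = −1.744), giving E = +1.11 − (0.0571/2)·(−1.744) = +1.1598 V.
Then ΔG = −nFE = −2 × 96500 × +1.1598 J/mol = −224 kJ/mol.

−224 kJ/mol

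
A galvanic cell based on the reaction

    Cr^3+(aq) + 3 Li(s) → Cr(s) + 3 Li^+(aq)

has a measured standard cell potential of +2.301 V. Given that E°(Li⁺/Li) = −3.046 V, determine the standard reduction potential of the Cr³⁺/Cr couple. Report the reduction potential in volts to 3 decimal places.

−0.745 V

In the reaction as written the Cr³⁺/Cr couple is reduced (cathode) and Li⁺/Li is oxidized (anode), so E°cell = E°(Cr³⁺/Cr) − E°(Li⁺/Li).
E°(Cr³⁺/Cr) = E°cell + E°(anode) = +2.301 + (−3.046) = −0.745 V.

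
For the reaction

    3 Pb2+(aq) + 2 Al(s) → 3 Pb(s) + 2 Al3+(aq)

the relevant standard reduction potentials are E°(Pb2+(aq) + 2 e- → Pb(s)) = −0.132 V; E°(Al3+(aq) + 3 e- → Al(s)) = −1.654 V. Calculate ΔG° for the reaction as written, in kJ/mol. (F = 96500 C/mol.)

−881 kJ/mol

In the reaction as written Pb2+(aq) is reduced, so the Pb²⁺/Pb couple is the cathode and Al³⁺/Al is the anode.
E°cell = −0.132 − (−1.654) = +1.522 V; balancing electrons gives n = 6.
ΔG° = −nFE°cell = −(6)(96500)(+1.522) J/mol = −881 kJ/mol.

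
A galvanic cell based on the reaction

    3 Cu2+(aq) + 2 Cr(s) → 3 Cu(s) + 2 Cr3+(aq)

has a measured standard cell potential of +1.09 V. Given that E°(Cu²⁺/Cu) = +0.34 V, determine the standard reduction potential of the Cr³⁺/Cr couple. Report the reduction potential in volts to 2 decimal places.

−0.75 V

In the reaction as written the Cu²⁺/Cu couple is reduced (cathode) and Cr³⁺/Cr is oxidized (anode), so E°cell = E°(Cu²⁺/Cu) − E°(Cr³⁺/Cr).
E°(Cr³⁺/Cr) = E°(cathode) − E°cell = +0.34 − (+1.09) = −0.75 V.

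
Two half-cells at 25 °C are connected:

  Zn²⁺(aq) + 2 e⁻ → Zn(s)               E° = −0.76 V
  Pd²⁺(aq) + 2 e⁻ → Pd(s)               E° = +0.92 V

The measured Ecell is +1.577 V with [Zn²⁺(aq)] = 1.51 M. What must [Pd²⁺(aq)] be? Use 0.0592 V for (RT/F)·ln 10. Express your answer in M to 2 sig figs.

The Pd²⁺/Pd couple has the larger reduction potential, so it is the cathode: E°cell = +0.92 − (−0.76) = +1.68 V and n = 2.
From the Nernst equation, log Q = n(E° − E)/0.0592 = 2·(+1.68 − (+1.577))/0.0592 = 3.480.
The balanced reaction is Pd²⁺(aq) + Zn(s) → Pd(s) + Zn²⁺(aq), so Q = [Zn²⁺(aq)] / [Pd²⁺(aq)].
Substituting the known concentrations and solving, log [Pd²⁺(aq)] = −3.301 and [Pd²⁺(aq)] = 0.00050 M.

0.00050 M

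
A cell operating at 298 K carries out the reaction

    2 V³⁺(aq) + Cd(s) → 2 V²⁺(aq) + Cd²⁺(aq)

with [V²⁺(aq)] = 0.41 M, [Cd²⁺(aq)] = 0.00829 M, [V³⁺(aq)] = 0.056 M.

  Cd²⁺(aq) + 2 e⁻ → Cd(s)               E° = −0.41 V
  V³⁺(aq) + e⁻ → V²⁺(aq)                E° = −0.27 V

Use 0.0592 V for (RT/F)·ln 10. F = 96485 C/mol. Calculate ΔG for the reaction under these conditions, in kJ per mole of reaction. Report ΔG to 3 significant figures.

The standard cell potential is −0.27 − (−0.41) = +0.14 V, with n = 2 electrons in the balanced equation.
Q = ([V²⁺(aq)]^2·[Cd²⁺(aq)]) / [V³⁺(aq)]^2 = 0.444, so log Q = −0.352 and E = +0.14 − (0.0592/2)(−0.352) = +0.1504 V.
ΔG = −nFE = −(2)(96485)(+0.1504) J/mol = −29.0 kJ/mol.

−29.0 kJ/mol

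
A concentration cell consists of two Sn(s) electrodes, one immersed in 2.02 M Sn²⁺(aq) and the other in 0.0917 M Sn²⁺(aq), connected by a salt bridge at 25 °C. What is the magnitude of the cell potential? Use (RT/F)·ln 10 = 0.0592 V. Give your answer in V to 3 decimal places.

0.040 V

For a concentration cell E°cell = 0, since both electrodes use the same couple.
The compartment with the higher Sn²⁺(aq) concentration (2.02 M) acts as the cathode; ions are reduced there and produced at the dilute (0.0917 M) anode.
With n = 2, Ecell = −(0.0592/2)·log([dilute]/[conc]) = −(0.0592/2)·log(0.0917/2.02) = +0.040 V.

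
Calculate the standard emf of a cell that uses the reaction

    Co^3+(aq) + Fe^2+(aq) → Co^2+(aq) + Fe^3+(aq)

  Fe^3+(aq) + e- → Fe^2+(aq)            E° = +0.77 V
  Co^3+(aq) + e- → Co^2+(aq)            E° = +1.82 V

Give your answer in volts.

In the reaction as written, Co^3+(aq) is reduced (cathode) and Fe^3+(aq) is produced by oxidation at the anode.
E°cell = E°(cathode) − E°(anode) = +1.82 − (+0.77) = +1.05 V.

+1.05 V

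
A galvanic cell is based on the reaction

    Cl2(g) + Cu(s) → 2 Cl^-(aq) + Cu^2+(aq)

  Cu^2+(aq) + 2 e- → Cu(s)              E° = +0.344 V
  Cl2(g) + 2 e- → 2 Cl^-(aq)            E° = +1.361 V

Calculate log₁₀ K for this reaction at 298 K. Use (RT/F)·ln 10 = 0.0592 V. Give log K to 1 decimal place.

log K = 34.4

The Cl₂/Cl⁻ couple is reduced (cathode); E°cell = +1.361 − (+0.344) = +1.017 V with n = 2.
At equilibrium E = 0, so log K = nE°cell / 0.0592 = (2)(+1.017) / 0.0592 = 34.4.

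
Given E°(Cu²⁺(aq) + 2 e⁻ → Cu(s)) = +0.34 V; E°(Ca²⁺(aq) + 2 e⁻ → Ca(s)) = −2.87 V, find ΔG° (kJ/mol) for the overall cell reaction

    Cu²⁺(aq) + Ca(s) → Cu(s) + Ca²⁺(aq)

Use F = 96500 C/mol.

−620 kJ/mol

In the reaction as written Cu²⁺(aq) is reduced, so the Cu²⁺/Cu couple is the cathode and Ca²⁺/Ca is the anode.
E°cell = +0.34 − (−2.87) = +3.21 V; balancing electrons gives n = 2.
ΔG° = −nFE°cell = −(2)(96500)(+3.21) J/mol = −620 kJ/mol.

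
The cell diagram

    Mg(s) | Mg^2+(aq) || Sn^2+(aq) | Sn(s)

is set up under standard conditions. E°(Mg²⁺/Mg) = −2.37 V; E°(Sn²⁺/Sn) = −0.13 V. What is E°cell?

By convention the left-hand electrode in cell notation is the anode (oxidation) and the right-hand electrode is the cathode (reduction).
E°cell = E°(right) − E°(left) = −0.13 − (−2.37) = +2.24 V.

+2.24 V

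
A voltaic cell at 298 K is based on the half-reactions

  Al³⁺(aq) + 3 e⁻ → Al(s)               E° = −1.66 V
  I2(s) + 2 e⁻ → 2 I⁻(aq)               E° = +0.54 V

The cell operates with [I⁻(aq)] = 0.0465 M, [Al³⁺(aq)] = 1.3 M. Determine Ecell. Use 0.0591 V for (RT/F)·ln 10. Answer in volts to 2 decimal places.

+2.28 V

Since E°(I₂/I⁻) > E°(Al³⁺/Al), I₂/I⁻ serves as the cathode.
The standard potential is +0.54 − (−1.66) = +2.20 V and the balanced reaction transfers n = 6 electrons.
Balancing gives 3 I2(s) + 2 Al(s) → 6 I⁻(aq) + 2 Al³⁺(aq); hence Q = [I⁻(aq)]^6·[Al³⁺(aq)]^2 = 1.71×10^−8 (log Q = −7.767).
By the Nernst equation, E = +2.20 − (0.0591/6)·(−7.767) = +2.28 V.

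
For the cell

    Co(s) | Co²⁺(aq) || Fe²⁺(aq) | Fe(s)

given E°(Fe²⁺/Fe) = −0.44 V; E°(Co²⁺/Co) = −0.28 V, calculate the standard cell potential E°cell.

−0.16 V

By convention the left-hand electrode in cell notation is the anode (oxidation) and the right-hand electrode is the cathode (reduction).
E°cell = E°(right) − E°(left) = −0.44 − (−0.28) = −0.16 V.
The negative sign shows that, as written, the cell would require an external voltage to drive the reaction.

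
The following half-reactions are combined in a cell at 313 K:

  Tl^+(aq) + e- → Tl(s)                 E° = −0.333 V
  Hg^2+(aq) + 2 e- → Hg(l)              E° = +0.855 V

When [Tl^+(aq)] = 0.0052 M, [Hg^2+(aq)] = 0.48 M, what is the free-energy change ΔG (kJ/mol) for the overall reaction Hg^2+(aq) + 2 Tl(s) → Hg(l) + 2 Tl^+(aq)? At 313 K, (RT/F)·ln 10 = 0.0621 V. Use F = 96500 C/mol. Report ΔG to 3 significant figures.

−255 kJ/mol

E°cell = +0.855 − (−0.333) = +1.188 V; the balanced reaction transfers n = 2 electrons.
Here Q = [Tl^+(aq)]^2 / [Hg^2+(aq)] = 5.63×10^−5 (log Q = −4.249), giving E = +1.188 − (0.0621/2)·(−4.249) = +1.3199 V.
ΔG = −nFE = −(2)(96500)(+1.3199) J/mol = −255 kJ/mol.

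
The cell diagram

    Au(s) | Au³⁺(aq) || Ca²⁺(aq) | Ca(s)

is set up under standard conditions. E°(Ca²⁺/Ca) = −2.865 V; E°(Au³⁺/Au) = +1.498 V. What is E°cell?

−4.363 V

By convention the left-hand electrode in cell notation is the anode (oxidation) and the right-hand electrode is the cathode (reduction).
E°cell = E°(right) − E°(left) = −2.865 − (+1.498) = −4.363 V.
The negative sign shows that, as written, the cell would require an external voltage to drive the reaction.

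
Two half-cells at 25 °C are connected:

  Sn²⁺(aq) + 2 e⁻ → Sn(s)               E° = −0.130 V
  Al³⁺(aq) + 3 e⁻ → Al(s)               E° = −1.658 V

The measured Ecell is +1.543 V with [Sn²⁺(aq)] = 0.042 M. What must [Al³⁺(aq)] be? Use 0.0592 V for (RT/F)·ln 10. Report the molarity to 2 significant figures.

0.0015 M

With Sn²⁺/Sn at the cathode and Al³⁺/Al at the anode, E°cell = −0.130 − (−1.658) = +1.528 V (n = 6).
Since E = E° − (0.0592/n)·log Q, log Q = n(E° − E)/0.0592 = −1.520.
Balancing electrons gives 3 Sn²⁺(aq) + 2 Al(s) → 3 Sn(s) + 2 Al³⁺(aq); thus Q = [Al³⁺(aq)]^2 / [Sn²⁺(aq)]^3.
Substituting the known concentrations and solving, log [Al³⁺(aq)] = −2.825 and [Al³⁺(aq)] = 0.0015 M.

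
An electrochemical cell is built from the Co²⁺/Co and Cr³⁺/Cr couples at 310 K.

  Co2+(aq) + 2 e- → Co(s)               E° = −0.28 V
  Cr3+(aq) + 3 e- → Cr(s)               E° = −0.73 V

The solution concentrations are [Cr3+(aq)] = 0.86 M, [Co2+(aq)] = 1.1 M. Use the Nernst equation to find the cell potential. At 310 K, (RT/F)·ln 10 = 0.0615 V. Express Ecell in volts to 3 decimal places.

+0.453 V

Since E°(Co²⁺/Co) > E°(Cr³⁺/Cr), Co²⁺/Co serves as the cathode.
The standard potential is −0.28 − (−0.73) = +0.45 V and the balanced reaction transfers n = 6 electrons.
For the overall reaction 3 Co2+(aq) + 2 Cr(s) → 3 Co(s) + 2 Cr3+(aq), Q = [Cr3+(aq)]^2 / [Co2+(aq)]^3 = 0.556, giving log Q = −0.255.
E = E° − (0.0615/n)·log Q = +0.45 − (0.0615/6)(−0.255) = +0.453 V.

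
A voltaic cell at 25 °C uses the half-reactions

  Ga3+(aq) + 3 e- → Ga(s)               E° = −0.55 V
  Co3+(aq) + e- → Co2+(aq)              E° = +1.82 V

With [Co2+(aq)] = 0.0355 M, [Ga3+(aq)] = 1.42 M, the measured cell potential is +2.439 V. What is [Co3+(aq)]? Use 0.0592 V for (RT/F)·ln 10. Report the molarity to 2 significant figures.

0.58 M

Co³⁺/Co²⁺ is the cathode (higher E°); E°cell = +1.82 − (−0.55) = +2.37 V with n = 3.
From the Nernst equation, log Q = n(E° − E)/0.0592 = 3·(+2.37 − (+2.439))/0.0592 = −3.497.
The balanced reaction is 3 Co3+(aq) + Ga(s) → 3 Co2+(aq) + Ga3+(aq), so Q = ([Co2+(aq)]^3·[Ga3+(aq)]) / [Co3+(aq)]^3.
Isolating [Co3+(aq)] in Q = 10^{−3.497} yields log [Co3+(aq)] = −0.233, i.e. 0.58 M.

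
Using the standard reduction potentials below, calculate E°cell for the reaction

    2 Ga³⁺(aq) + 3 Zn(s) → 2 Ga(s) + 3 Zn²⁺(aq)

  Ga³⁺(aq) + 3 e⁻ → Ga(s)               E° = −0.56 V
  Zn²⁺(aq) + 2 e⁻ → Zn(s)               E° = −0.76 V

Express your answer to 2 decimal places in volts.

+0.20 V

Ga³⁺(aq) gains electrons, so the Ga³⁺/Ga couple is the cathode; the Zn²⁺/Zn couple is the anode.
E°cell = E°(cathode) − E°(anode) = −0.56 − (−0.76) = +0.20 V.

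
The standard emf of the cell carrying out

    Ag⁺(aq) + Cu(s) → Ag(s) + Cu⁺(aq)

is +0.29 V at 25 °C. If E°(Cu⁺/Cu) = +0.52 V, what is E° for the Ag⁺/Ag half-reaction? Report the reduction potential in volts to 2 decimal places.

+0.81 V

In the reaction as written the Ag⁺/Ag couple is reduced (cathode) and Cu⁺/Cu is oxidized (anode), so E°cell = E°(Ag⁺/Ag) − E°(Cu⁺/Cu).
E°(Ag⁺/Ag) = E°cell + E°(anode) = +0.29 + (+0.52) = +0.81 V.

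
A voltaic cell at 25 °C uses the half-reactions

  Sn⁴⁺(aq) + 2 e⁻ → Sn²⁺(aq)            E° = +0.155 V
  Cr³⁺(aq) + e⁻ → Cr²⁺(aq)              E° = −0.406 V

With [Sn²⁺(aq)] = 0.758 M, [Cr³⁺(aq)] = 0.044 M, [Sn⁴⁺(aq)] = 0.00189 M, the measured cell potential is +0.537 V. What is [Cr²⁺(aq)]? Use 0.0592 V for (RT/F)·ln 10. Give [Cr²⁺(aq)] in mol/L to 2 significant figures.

0.35 M

The Sn⁴⁺/Sn²⁺ couple has the larger reduction potential, so it is the cathode: E°cell = +0.155 − (−0.406) = +0.561 V and n = 2.
From the Nernst equation, log Q = n(E° − E)/0.0592 = 2·(+0.561 − (+0.537))/0.0592 = 0.811.
For Sn⁴⁺(aq) + 2 Cr²⁺(aq) → Sn²⁺(aq) + 2 Cr³⁺(aq), the reaction quotient is Q = ([Sn²⁺(aq)]·[Cr³⁺(aq)]^2) / ([Sn⁴⁺(aq)]·[Cr²⁺(aq)]^2).
Substituting the known concentrations and solving, log [Cr²⁺(aq)] = −0.460 and [Cr²⁺(aq)] = 0.35 M.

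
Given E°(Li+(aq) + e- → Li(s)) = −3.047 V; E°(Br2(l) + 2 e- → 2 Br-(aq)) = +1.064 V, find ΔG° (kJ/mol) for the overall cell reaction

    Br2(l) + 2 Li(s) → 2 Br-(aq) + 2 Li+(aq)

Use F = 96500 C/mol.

In the reaction as written Br2(l) is reduced, so the Br₂/Br⁻ couple is the cathode and Li⁺/Li is the anode.
E°cell = +1.064 − (−3.047) = +4.111 V; balancing electrons gives n = 2.
ΔG° = −nFE°cell = −(2)(96500)(+4.111) J/mol = −793 kJ/mol.

−793 kJ/mol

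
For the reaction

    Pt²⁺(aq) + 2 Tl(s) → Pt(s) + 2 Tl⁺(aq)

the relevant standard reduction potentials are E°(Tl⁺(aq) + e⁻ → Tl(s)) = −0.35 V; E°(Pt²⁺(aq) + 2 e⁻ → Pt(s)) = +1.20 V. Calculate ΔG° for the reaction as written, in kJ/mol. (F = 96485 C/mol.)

In the reaction as written Pt²⁺(aq) is reduced, so the Pt²⁺/Pt couple is the cathode and Tl⁺/Tl is the anode.
E°cell = +1.20 − (−0.35) = +1.55 V; balancing electrons gives n = 2.
ΔG° = −nFE°cell = −(2)(96485)(+1.55) J/mol = −299 kJ/mol.

−299 kJ/mol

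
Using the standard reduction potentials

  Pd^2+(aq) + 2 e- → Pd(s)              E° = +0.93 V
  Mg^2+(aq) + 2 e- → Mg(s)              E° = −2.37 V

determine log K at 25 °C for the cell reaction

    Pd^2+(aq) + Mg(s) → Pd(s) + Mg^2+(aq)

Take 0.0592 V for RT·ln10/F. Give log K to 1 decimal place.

log K = 111.5

The Pd²⁺/Pd couple is reduced (cathode); E°cell = +0.93 − (−2.37) = +3.30 V with n = 2.
At equilibrium E = 0, so log K = nE°cell / 0.0592 = (2)(+3.30) / 0.0592 = 111.5.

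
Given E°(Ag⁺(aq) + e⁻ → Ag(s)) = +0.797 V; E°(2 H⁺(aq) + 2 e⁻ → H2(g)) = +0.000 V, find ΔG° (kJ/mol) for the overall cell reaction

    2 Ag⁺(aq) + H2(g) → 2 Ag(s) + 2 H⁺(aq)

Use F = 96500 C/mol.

In the reaction as written Ag⁺(aq) is reduced, so the Ag⁺/Ag couple is the cathode and 2H⁺/H₂ is the anode.
E°cell = +0.797 − (+0.000) = +0.797 V; balancing electrons gives n = 2.
ΔG° = −nFE°cell = −(2)(96500)(+0.797) J/mol = −154 kJ/mol.

−154 kJ/mol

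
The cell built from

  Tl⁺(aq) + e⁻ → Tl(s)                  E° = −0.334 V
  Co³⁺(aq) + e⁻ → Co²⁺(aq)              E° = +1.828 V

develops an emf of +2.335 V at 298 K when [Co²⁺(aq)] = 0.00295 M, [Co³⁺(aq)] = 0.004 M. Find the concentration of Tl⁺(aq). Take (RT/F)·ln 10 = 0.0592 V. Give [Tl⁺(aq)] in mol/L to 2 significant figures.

With Co³⁺/Co²⁺ at the cathode and Tl⁺/Tl at the anode, E°cell = +1.828 − (−0.334) = +2.162 V (n = 1).
Rearranging E = E° − (0.0592/n)·log Q gives log Q = 1(+2.162 − (+2.335))/0.0592 = −2.922.
Balancing electrons gives Co³⁺(aq) + Tl(s) → Co²⁺(aq) + Tl⁺(aq); thus Q = ([Co²⁺(aq)]·[Tl⁺(aq)]) / [Co³⁺(aq)].
Substituting the known concentrations and solving, log [Tl⁺(aq)] = −2.790 and [Tl⁺(aq)] = 0.0016 M.

0.0016 M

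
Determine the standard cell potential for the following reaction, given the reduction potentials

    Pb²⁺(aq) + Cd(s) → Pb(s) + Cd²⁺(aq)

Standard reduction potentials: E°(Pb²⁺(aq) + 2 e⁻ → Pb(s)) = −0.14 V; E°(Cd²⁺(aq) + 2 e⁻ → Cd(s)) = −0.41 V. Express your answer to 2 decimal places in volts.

+0.27 V

Pb²⁺(aq) gains electrons, so the Pb²⁺/Pb couple is the cathode; the Cd²⁺/Cd couple is the anode.
E°cell = E°(cathode) − E°(anode) = −0.14 − (−0.41) = +0.27 V.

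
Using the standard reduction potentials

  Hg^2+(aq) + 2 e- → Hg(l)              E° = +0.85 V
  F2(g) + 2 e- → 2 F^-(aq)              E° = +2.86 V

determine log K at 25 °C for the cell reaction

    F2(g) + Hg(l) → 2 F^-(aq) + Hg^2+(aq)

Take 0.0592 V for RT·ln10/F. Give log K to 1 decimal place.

The F₂/F⁻ couple is reduced (cathode); E°cell = +2.86 − (+0.85) = +2.01 V with n = 2.
At equilibrium E = 0, so log K = nE°cell / 0.0592 = (2)(+2.01) / 0.0592 = 67.9.

log K = 67.9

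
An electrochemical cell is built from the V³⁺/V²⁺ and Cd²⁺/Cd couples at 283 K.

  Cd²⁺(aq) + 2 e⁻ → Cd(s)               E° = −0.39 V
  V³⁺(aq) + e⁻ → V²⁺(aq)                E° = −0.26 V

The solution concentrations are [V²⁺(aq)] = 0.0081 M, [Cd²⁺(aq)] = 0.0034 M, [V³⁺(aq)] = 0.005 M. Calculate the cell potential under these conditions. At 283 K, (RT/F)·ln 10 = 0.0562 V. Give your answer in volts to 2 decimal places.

V³⁺/V²⁺ is reduced (cathode, E° = −0.26 V) and Cd²⁺/Cd is oxidized (anode).
The standard potential is −0.26 − (−0.39) = +0.13 V and the balanced reaction transfers n = 2 electrons.
The balanced reaction is 2 V³⁺(aq) + Cd(s) → 2 V²⁺(aq) + Cd²⁺(aq), so Q = ([V²⁺(aq)]^2·[Cd²⁺(aq)]) / [V³⁺(aq)]^2 = 0.00892 and log Q = −2.049.
E = E° − (0.0562/n)·log Q = +0.13 − (0.0562/2)(−2.049) = +0.19 V.

+0.19 V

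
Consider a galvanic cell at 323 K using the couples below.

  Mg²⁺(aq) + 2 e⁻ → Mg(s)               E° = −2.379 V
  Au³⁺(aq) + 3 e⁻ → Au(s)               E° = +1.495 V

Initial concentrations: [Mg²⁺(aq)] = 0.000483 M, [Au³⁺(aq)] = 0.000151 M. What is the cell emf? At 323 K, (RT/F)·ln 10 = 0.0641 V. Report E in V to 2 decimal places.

+3.90 V

Since E°(Au³⁺/Au) > E°(Mg²⁺/Mg), Au³⁺/Au serves as the cathode.
The standard potential is +1.495 − (−2.379) = +3.874 V and the balanced reaction transfers n = 6 electrons.
For the overall reaction 2 Au³⁺(aq) + 3 Mg(s) → 2 Au(s) + 3 Mg²⁺(aq), Q = [Mg²⁺(aq)]^3 / [Au³⁺(aq)]^2 = 0.00494, giving log Q = −2.306.
E = E° − (0.0641/n)·log Q = +3.874 − (0.0641/6)(−2.306) = +3.90 V.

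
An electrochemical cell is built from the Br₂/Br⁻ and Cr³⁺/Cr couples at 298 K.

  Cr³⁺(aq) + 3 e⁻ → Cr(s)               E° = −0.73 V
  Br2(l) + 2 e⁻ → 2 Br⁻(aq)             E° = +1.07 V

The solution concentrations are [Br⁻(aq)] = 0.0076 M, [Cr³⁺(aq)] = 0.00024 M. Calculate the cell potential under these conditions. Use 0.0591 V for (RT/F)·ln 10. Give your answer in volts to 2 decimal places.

The Br₂/Br⁻ couple has the more positive E°, so it is the cathode; Cr³⁺/Cr is the anode.
E°cell = E°cat − E°an = +1.07 − (−0.73) = +1.80 V; n = 6.
The balanced reaction is 3 Br2(l) + 2 Cr(s) → 6 Br⁻(aq) + 2 Cr³⁺(aq), so Q = [Br⁻(aq)]^6·[Cr³⁺(aq)]^2 = 1.11×10^−20 and log Q = −19.955.
By the Nernst equation, E = +1.80 − (0.0591/6)·(−19.955) = +2.00 V.

+2.00 V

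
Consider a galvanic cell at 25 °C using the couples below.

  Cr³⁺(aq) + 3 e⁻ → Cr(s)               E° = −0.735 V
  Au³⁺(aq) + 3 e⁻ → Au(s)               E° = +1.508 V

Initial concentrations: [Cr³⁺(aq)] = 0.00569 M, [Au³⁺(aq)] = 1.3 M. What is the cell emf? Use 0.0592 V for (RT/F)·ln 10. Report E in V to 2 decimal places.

+2.29 V

Au³⁺/Au is reduced (cathode, E° = +1.508 V) and Cr³⁺/Cr is oxidized (anode).
E°cell = +1.508 − (−0.735) = +2.243 V, with n = 3 electrons transferred.
The balanced reaction is Au³⁺(aq) + Cr(s) → Au(s) + Cr³⁺(aq), so Q = [Cr³⁺(aq)] / [Au³⁺(aq)] = 0.00438 and log Q = −2.359.
By the Nernst equation, E = +2.243 − (0.0592/3)·(−2.359) = +2.29 V.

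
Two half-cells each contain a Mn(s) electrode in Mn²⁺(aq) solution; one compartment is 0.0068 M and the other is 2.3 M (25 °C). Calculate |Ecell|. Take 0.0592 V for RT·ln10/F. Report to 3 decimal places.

For a concentration cell E°cell = 0, since both electrodes use the same couple.
The compartment with the higher Mn²⁺(aq) concentration (2.3 M) acts as the cathode; ions are reduced there and produced at the dilute (0.0068 M) anode.
With n = 2, Ecell = −(0.0592/2)·log([dilute]/[conc]) = −(0.0592/2)·log(0.0068/2.3) = +0.075 V.

0.075 V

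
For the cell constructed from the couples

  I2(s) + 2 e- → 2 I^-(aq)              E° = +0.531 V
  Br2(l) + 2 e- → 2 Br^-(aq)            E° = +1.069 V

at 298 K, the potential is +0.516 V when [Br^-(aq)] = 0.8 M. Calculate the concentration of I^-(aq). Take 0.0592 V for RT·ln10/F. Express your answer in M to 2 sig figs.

The Br₂/Br⁻ couple has the larger reduction potential, so it is the cathode: E°cell = +1.069 − (+0.531) = +0.538 V and n = 2.
Rearranging E = E° − (0.0592/n)·log Q gives log Q = 2(+0.538 − (+0.516))/0.0592 = 0.743.
Balancing electrons gives Br2(l) + 2 I^-(aq) → 2 Br^-(aq) + I2(s); thus Q = [Br^-(aq)]^2 / [I^-(aq)]^2.
Solving for the unknown gives log [I^-(aq)] = −0.468, so [I^-(aq)] ≈ 0.34 M.

0.34 M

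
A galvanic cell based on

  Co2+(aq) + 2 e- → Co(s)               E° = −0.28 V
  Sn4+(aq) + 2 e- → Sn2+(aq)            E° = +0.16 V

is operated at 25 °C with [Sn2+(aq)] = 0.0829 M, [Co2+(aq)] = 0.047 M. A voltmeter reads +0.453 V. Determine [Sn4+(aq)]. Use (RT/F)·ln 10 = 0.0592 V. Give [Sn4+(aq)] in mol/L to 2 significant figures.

0.011 M

The Sn⁴⁺/Sn²⁺ couple has the larger reduction potential, so it is the cathode: E°cell = +0.16 − (−0.28) = +0.44 V and n = 2.
Rearranging E = E° − (0.0592/n)·log Q gives log Q = 2(+0.44 − (+0.453))/0.0592 = −0.439.
Balancing electrons gives Sn4+(aq) + Co(s) → Sn2+(aq) + Co2+(aq); thus Q = ([Sn2+(aq)]·[Co2+(aq)]) / [Sn4+(aq)].
Isolating [Sn4+(aq)] in Q = 10^{−0.439} yields log [Sn4+(aq)] = −1.970, i.e. 0.011 M.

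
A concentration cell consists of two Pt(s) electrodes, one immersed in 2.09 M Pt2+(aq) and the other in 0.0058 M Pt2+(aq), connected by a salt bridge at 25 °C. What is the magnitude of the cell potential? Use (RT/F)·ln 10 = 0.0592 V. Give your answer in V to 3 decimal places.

For a concentration cell E°cell = 0, since both electrodes use the same couple.
The compartment with the higher Pt2+(aq) concentration (2.09 M) acts as the cathode; ions are reduced there and produced at the dilute (0.0058 M) anode.
With n = 2, Ecell = −(0.0592/2)·log([dilute]/[conc]) = −(0.0592/2)·log(0.0058/2.09) = +0.076 V.

0.076 V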